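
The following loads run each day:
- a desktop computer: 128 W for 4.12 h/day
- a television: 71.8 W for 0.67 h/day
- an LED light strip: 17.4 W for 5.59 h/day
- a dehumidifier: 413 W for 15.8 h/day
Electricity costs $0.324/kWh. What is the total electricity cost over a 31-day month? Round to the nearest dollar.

$72

desktop computer: 128 W × 4.12 h × 31 d = 16,348 Wh = 16.35 kWh
television: 71.8 W × 0.67 h × 31 d = 1,491 Wh = 1.491 kWh
LED light strip: 17.4 W × 5.59 h × 31 d = 3,015 Wh = 3.015 kWh
dehumidifier: 413 W × 15.8 h × 31 d = 202,287 Wh = 202.3 kWh
Total energy = 16.35 + 1.491 + 3.015 + 202.3 = 223.1 kWh
Cost = 223.1 kWh × $0.324 = $72.30 ≈ $72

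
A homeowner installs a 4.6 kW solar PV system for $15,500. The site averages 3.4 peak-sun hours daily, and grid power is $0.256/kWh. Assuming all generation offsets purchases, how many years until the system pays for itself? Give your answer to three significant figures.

10.6 years

Daily generation = 4.6 kW × 3.4 h = 15.64 kWh
Annual generation = 15.64 × 365 = 5708.6 kWh
Annual savings = 5708.6 × $0.256 = $1,461.40
Payback = $15,500 / $1,461.40 = 10.6 years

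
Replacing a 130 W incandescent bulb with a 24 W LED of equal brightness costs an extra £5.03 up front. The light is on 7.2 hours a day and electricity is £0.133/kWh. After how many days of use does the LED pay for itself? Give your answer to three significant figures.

Power saved = 130 − 24 = 106 W
Daily energy saved = 106 W × 7.2 h = 763.2 Wh = 0.7632 kWh
Daily savings = 0.7632 × £0.133 = £0.1015
Payback = £5.03 / £0.1015 per day = 49.55 days

49.6 days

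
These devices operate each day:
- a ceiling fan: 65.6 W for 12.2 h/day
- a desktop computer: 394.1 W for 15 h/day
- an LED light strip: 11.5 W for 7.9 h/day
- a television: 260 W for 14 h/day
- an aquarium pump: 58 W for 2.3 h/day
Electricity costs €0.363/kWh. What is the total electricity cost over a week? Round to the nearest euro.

€27

ceiling fan: 65.6 W × 12.2 h × 7 d = 5,602 Wh = 5.602 kWh
desktop computer: 394.1 W × 15 h × 7 d = 41,380 Wh = 41.38 kWh
LED light strip: 11.5 W × 7.9 h × 7 d = 636 Wh = 0.636 kWh
television: 260 W × 14 h × 7 d = 25,480 Wh = 25.48 kWh
aquarium pump: 58 W × 2.3 h × 7 d = 934 Wh = 0.9338 kWh
Total energy = 5.602 + 41.38 + 0.636 + 25.48 + 0.9338 = 74.03 kWh
Cost = 74.03 kWh × €0.363 = €26.87 ≈ €27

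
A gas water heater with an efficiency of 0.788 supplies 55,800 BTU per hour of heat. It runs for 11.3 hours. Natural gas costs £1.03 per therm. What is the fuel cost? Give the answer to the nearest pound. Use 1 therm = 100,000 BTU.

£8

Heat delivered = 55,800 BTU/h × 11.3 h = 630,540 BTU
Gas input = 630,540 / 0.788 = 800,178 BTU
= 800,178 / 100,000 = 8.002 therm
Cost = 8.002 × £1.03/therm = £8.24 ≈ £8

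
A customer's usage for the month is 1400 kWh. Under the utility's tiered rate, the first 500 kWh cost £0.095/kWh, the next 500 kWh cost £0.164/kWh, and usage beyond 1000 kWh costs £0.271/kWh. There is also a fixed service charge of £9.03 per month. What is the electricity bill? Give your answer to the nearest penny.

£246.93

First 500 kWh × £0.095 = £47.50
Next 500 kWh × £0.164 = £82.00
Remaining 400 kWh × £0.271 = £108.40
Energy charge = £237.90; + service £9.03 = £246.93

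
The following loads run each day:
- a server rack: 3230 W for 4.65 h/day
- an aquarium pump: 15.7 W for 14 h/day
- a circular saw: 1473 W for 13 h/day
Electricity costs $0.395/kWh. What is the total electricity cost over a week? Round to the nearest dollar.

$95

server rack: 3230 W × 4.65 h × 7 d = 105,137 Wh = 105.1 kWh
aquarium pump: 15.7 W × 14 h × 7 d = 1,539 Wh = 1.539 kWh
circular saw: 1473 W × 13 h × 7 d = 134,043 Wh = 134 kWh
Total energy = 105.1 + 1.539 + 134 = 240.7 kWh
Cost = 240.7 kWh × $0.395 = $95.08 ≈ $95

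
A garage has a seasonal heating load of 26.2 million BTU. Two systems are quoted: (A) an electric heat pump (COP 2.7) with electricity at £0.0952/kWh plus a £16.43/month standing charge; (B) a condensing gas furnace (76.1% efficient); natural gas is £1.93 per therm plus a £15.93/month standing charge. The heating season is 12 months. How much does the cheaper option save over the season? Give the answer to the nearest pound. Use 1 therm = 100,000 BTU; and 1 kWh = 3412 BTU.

Heat load = 26.2 × 10⁶ BTU = 26,200,000 BTU
Gas: input = 26,200,000 / 0.761 = 34,428,384 BTU = 344.3 therm → 344.3 × £1.93 = £664.47; + 12 × £15.93 standing = £855.63
Heat pump: 26,200,000 BTU / 3412 = 7,679 kWh heat; / 2.7 = 2,844 kWh in → × £0.0952 = £270.75; + 12 × £16.43 standing = £467.91
Difference = |£855.63 − £467.91| = £387.72 ≈ £388

£388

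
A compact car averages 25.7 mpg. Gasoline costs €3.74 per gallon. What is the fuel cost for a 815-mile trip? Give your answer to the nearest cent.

Fuel = 815 mi / 25.7 mpg = 31.71 gal
Cost = 31.71 gal × €3.74/gal = €118.60

€118.60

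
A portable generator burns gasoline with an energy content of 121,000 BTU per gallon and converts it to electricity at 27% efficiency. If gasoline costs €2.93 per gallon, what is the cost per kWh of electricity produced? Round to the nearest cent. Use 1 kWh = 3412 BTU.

Electrical output per gallon = 121,000 BTU × 0.27 / 3412 BTU/kWh = 9.575 kWh
Cost per kWh = €2.93 / 9.575 kWh = €0.306

€0.31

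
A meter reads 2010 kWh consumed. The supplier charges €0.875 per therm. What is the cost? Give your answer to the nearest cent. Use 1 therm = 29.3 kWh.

2010 kWh × (0.03413 therm/kWh) = 68.6 therm
Cost = 68.6 therm × €0.875/therm = €60.03

€60.03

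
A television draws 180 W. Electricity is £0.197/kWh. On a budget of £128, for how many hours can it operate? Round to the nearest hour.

Energy budget = £128 / £0.197 per kWh = 649.7 kWh = 649,746 Wh
Runtime = 649,746 Wh / 180 W = 3,610 h

3610 h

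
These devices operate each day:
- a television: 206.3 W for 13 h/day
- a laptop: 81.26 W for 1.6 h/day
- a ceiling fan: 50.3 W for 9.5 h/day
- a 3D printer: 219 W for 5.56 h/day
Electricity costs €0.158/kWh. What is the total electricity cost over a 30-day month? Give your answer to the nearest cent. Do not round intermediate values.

television: 206.3 W × 13 h × 30 d = 80,457 Wh = 80.46 kWh
laptop: 81.26 W × 1.6 h × 30 d = 3,900 Wh = 3.9 kWh
ceiling fan: 50.3 W × 9.5 h × 30 d = 14,335 Wh = 14.34 kWh
3D printer: 219 W × 5.56 h × 30 d = 36,529 Wh = 36.53 kWh
Total energy = 80.46 + 3.9 + 14.34 + 36.53 = 135.2 kWh
Cost = 135.2 kWh × €0.158 = €21.37

€21.37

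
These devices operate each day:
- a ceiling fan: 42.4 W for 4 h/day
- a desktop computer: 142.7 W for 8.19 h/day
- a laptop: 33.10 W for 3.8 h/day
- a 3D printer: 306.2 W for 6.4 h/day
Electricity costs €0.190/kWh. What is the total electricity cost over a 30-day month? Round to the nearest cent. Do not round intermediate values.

€19.52

ceiling fan: 42.4 W × 4 h × 30 d = 5,088 Wh = 5.088 kWh
desktop computer: 142.7 W × 8.19 h × 30 d = 35,061 Wh = 35.06 kWh
laptop: 33.10 W × 3.8 h × 30 d = 3,773 Wh = 3.773 kWh
3D printer: 306.2 W × 6.4 h × 30 d = 58,790 Wh = 58.79 kWh
Total energy = 5.088 + 35.06 + 3.773 + 58.79 = 102.7 kWh
Cost = 102.7 kWh × €0.190 = €19.52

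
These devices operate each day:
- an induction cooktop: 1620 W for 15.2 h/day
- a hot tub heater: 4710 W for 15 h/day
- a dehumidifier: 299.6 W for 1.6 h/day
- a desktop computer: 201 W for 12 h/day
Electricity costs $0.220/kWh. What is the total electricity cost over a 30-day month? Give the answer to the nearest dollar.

$648

induction cooktop: 1620 W × 15.2 h × 30 d = 738,720 Wh = 738.7 kWh
hot tub heater: 4710 W × 15 h × 30 d = 2,119,500 Wh = 2,120 kWh
dehumidifier: 299.6 W × 1.6 h × 30 d = 14,381 Wh = 14.38 kWh
desktop computer: 201 W × 12 h × 30 d = 72,360 Wh = 72.36 kWh
Total energy = 738.7 + 2,120 + 14.38 + 72.36 = 2,945 kWh
Cost = 2,945 kWh × $0.220 = $647.89 ≈ $648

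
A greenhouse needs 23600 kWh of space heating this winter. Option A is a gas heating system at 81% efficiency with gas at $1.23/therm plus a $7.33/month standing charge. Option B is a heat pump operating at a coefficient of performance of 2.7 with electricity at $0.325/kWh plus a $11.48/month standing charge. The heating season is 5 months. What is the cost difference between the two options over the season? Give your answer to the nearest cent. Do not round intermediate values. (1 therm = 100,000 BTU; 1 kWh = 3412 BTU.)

$1638.73

Heat load = 23600 kWh × 3412 = 80,523,200 BTU
Gas: input = 80,523,200 / 0.81 = 99,411,358 BTU = 994.1 therm → 994.1 × $1.23 = $1,222.76; + 5 × $7.33 standing = $1,259.41
Heat pump: 80,523,200 BTU / 3412 = 23,600 kWh heat; / 2.7 = 8,741 kWh in → × $0.325 = $2,840.74; + 5 × $11.48 standing = $2,898.14
Difference = |$1,259.41 − $2,898.14| = $1,638.73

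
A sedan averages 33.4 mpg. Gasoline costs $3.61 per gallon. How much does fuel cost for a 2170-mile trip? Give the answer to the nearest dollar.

Fuel = 2170 mi / 33.4 mpg = 64.97 gal
Cost = 64.97 gal × $3.61/gal = $234.54 ≈ $235

$235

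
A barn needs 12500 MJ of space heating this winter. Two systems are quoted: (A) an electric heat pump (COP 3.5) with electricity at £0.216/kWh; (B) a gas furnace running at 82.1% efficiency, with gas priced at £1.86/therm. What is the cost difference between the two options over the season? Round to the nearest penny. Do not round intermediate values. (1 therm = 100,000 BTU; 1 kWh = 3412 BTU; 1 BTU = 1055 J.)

£54.12

Heat load = 12500 MJ = 12,500,000,000 J / 1055 = 11,848,341 BTU
Gas: input = 11,848,341 / 0.821 = 14,431,597 BTU = 144.3 therm → 144.3 × £1.86 = £268.43
Heat pump: 11,848,341 BTU / 3412 = 3,473 kWh heat; / 3.5 = 992.2 kWh in → × £0.216 = £214.31
Difference = |£268.43 − £214.31| = £54.12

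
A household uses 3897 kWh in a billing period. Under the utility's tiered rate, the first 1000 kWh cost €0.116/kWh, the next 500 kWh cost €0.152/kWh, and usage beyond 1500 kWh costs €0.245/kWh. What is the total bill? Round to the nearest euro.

€779

First 1000 kWh × €0.116 = €116.00
Next 500 kWh × €0.152 = €76.00
Remaining 2397 kWh × €0.245 = €587.26
Total = €779.26 ≈ €779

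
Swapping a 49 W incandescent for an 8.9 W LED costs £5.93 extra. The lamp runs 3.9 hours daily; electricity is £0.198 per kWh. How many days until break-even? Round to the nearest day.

192 days

Power saved = 49 − 8.9 = 40.1 W
Daily energy saved = 40.1 W × 3.9 h = 156.4 Wh = 0.15639 kWh
Daily savings = 0.15639 × £0.198 = £0.0310
Payback = £5.93 / £0.0310 per day = 191.5 days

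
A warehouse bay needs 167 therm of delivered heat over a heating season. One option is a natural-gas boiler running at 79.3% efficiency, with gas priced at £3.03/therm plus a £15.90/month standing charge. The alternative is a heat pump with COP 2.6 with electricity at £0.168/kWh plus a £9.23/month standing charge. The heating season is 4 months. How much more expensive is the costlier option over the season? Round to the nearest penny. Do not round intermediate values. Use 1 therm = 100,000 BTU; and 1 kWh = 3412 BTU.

Heat load = 167 therm × 100,000 = 16,700,000 BTU
Gas: input = 16,700,000 / 0.793 = 21,059,269 BTU = 210.6 therm → 210.6 × £3.03 = £638.10; + 4 × £15.90 standing = £701.70
Heat pump: 16,700,000 BTU / 3412 = 4,894 kWh heat; / 2.6 = 1,882 kWh in → × £0.168 = £316.26; + 4 × £9.23 standing = £353.18
Difference = |£701.70 − £353.18| = £348.52

£348.52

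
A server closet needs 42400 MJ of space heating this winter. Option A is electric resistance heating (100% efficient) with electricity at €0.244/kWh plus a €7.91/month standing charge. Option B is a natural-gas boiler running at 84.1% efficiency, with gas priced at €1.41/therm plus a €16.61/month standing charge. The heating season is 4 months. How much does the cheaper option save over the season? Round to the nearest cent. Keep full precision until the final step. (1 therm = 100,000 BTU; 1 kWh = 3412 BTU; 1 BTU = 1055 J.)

€2165.44

Heat load = 42400 MJ = 42,400,000,000 J / 1055 = 40,189,573 BTU
Gas: input = 40,189,573 / 0.841 = 47,787,840 BTU = 477.9 therm → 477.9 × €1.41 = €673.81; + 4 × €16.61 standing = €740.25
Electric: 40,189,573 BTU / 3412 = 11,780 kWh → × €0.244 = €2,874.05; + 4 × €7.91 standing = €2,905.69
Difference = |€740.25 − €2,905.69| = €2,165.44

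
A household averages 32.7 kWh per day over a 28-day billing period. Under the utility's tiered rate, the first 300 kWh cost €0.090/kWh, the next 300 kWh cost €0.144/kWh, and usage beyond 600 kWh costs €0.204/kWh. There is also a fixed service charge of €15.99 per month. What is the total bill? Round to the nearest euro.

€151

Usage = 32.7 kWh/day × 28 days = 915.6 kWh
First 300 kWh × €0.090 = €27.00
Next 300 kWh × €0.144 = €43.20
Remaining 315.6 kWh × €0.204 = €64.38
Energy charge = €134.58; + service €15.99 = €150.57 ≈ €151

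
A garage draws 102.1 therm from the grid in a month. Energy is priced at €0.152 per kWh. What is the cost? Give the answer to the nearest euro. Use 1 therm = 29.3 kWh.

€455

102.1 therm × (29.3 kWh/therm) = 2,992 kWh
Cost = 2,992 kWh × €0.152/kWh = €454.71 ≈ €455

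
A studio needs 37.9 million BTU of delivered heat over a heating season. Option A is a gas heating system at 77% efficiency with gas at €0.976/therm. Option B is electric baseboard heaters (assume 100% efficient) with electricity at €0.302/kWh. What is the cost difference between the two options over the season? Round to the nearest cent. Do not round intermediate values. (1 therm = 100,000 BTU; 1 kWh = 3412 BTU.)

Heat load = 37.9 × 10⁶ BTU = 37,900,000 BTU
Gas: input = 37,900,000 / 0.77 = 49,220,779 BTU = 492.2 therm → 492.2 × €0.976 = €480.39
Electric: 37,900,000 BTU / 3412 = 11,110 kWh → × €0.302 = €3,354.57
Difference = |€480.39 − €3,354.57| = €2,874.18

€2874.18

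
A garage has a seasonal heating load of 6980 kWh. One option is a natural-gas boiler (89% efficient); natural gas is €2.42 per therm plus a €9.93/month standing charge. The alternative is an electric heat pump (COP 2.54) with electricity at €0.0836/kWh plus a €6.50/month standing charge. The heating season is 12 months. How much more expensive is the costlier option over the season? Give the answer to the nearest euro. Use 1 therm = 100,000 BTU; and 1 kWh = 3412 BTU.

Heat load = 6980 kWh × 3412 = 23,815,760 BTU
Gas: input = 23,815,760 / 0.89 = 26,759,281 BTU = 267.6 therm → 267.6 × €2.42 = €647.57; + 12 × €9.93 standing = €766.73
Heat pump: 23,815,760 BTU / 3412 = 6,980 kWh heat; / 2.54 = 2,748 kWh in → × €0.0836 = €229.74; + 12 × €6.50 standing = €307.74
Difference = |€766.73 − €307.74| = €459.00

€459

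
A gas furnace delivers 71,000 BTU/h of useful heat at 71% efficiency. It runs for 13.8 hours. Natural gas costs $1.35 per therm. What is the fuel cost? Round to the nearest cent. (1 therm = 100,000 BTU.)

$18.63

Heat delivered = 71,000 BTU/h × 13.8 h = 979,800 BTU
Gas input = 979,800 / 0.71 = 1,380,000 BTU
= 1,380,000 / 100,000 = 13.8 therm
Cost = 13.8 × $1.35/therm = $18.63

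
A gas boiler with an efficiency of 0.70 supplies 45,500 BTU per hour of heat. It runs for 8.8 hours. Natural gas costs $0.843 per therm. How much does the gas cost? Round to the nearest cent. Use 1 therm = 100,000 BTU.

$4.82

Heat delivered = 45,500 BTU/h × 8.8 h = 400,400 BTU
Gas input = 400,400 / 0.70 = 572,000 BTU
= 572,000 / 100,000 = 5.72 therm
Cost = 5.72 × $0.843/therm = $4.82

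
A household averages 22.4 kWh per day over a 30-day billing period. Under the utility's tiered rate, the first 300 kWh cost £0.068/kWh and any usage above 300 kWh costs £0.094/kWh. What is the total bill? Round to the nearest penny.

£55.37

Usage = 22.4 kWh/day × 30 days = 672 kWh
First 300 kWh × £0.068 = £20.40
Remaining 372 kWh × £0.094 = £34.97
Total = £55.37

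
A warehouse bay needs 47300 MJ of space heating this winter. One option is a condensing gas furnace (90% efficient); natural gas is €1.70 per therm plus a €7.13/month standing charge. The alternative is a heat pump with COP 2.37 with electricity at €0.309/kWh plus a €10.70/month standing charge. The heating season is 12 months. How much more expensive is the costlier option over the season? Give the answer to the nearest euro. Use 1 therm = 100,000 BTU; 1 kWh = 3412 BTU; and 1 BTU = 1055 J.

€909

Heat load = 47300 MJ = 47,300,000,000 J / 1055 = 44,834,123 BTU
Gas: input = 44,834,123 / 0.90 = 49,815,692 BTU = 498.2 therm → 498.2 × €1.70 = €846.87; + 12 × €7.13 standing = €932.43
Heat pump: 44,834,123 BTU / 3412 = 13,140 kWh heat; / 2.37 = 5,544 kWh in → × €0.309 = €1,713.21; + 12 × €10.70 standing = €1,841.61
Difference = |€932.43 − €1,841.61| = €909.18 ≈ €909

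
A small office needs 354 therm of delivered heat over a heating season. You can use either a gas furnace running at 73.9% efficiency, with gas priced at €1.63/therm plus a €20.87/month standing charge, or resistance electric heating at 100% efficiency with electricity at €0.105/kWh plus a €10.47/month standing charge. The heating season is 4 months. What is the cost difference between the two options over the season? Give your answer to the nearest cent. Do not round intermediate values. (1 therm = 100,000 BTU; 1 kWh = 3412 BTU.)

€266.98

Heat load = 354 therm × 100,000 = 35,400,000 BTU
Gas: input = 35,400,000 / 0.739 = 47,902,571 BTU = 479 therm → 479 × €1.63 = €780.81; + 4 × €20.87 standing = €864.29
Electric: 35,400,000 BTU / 3412 = 10,380 kWh → × €0.105 = €1,089.39; + 4 × €10.47 standing = €1,131.27
Difference = |€864.29 − €1,131.27| = €266.98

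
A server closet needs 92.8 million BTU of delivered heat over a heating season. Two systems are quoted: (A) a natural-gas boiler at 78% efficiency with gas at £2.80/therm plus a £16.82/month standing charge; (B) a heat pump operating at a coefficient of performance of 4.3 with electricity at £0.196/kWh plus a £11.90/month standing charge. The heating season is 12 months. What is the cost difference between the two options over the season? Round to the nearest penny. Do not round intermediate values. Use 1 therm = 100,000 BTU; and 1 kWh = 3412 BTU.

£2150.59

Heat load = 92.8 × 10⁶ BTU = 92,800,000 BTU
Gas: input = 92,800,000 / 0.78 = 118,974,359 BTU = 1,190 therm → 1,190 × £2.80 = £3,331.28; + 12 × £16.82 standing = £3,533.12
Heat pump: 92,800,000 BTU / 3412 = 27,200 kWh heat; / 4.3 = 6,325 kWh in → × £0.196 = £1,239.73; + 12 × £11.90 standing = £1,382.53
Difference = |£3,533.12 − £1,382.53| = £2,150.59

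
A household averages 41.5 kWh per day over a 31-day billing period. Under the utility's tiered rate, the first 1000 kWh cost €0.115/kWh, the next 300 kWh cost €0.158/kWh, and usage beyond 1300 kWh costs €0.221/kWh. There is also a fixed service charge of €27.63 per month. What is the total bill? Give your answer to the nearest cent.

Usage = 41.5 kWh/day × 31 days = 1286.5 kWh
First 1000 kWh × €0.115 = €115.00
Next 286.5 kWh × €0.158 = €45.27
Remaining tier: 0 kWh (not reached)
Energy charge = €160.27; + service €27.63 = €187.90

€187.90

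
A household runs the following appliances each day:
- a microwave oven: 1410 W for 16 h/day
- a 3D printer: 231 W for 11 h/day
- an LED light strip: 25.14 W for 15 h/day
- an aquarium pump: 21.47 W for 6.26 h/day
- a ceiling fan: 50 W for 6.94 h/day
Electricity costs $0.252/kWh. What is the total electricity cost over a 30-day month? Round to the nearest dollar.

microwave oven: 1410 W × 16 h × 30 d = 676,800 Wh = 676.8 kWh
3D printer: 231 W × 11 h × 30 d = 76,230 Wh = 76.23 kWh
LED light strip: 25.14 W × 15 h × 30 d = 11,313 Wh = 11.31 kWh
aquarium pump: 21.47 W × 6.26 h × 30 d = 4,032 Wh = 4.032 kWh
ceiling fan: 50 W × 6.94 h × 30 d = 10,410 Wh = 10.41 kWh
Total energy = 676.8 + 76.23 + 11.31 + 4.032 + 10.41 = 778.8 kWh
Cost = 778.8 kWh × $0.252 = $196.25 ≈ $196

$196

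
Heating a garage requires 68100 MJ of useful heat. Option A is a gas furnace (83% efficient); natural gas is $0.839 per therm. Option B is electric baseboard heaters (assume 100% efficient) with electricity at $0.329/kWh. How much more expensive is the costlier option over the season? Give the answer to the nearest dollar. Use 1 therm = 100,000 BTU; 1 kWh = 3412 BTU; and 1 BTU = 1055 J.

$5572

Heat load = 68100 MJ = 68,100,000,000 J / 1055 = 64,549,763 BTU
Gas: input = 64,549,763 / 0.83 = 77,770,799 BTU = 777.7 therm → 777.7 × $0.839 = $652.50
Electric: 64,549,763 BTU / 3412 = 18,920 kWh → × $0.329 = $6,224.17
Difference = |$652.50 − $6,224.17| = $5,571.67 ≈ $5572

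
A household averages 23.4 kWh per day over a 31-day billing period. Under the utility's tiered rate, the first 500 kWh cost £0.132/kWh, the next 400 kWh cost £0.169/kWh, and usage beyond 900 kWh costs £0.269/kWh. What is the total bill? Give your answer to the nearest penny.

Usage = 23.4 kWh/day × 31 days = 725.4 kWh
First 500 kWh × £0.132 = £66.00
Next 225.4 kWh × £0.169 = £38.09
Remaining tier: 0 kWh (not reached)
Total = £104.09

£104.09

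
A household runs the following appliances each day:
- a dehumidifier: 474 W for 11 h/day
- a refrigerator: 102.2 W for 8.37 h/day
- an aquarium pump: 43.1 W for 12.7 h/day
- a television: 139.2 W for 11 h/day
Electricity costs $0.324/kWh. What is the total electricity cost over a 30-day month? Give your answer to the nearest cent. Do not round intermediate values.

dehumidifier: 474 W × 11 h × 30 d = 156,420 Wh = 156.4 kWh
refrigerator: 102.2 W × 8.37 h × 30 d = 25,662 Wh = 25.66 kWh
aquarium pump: 43.1 W × 12.7 h × 30 d = 16,421 Wh = 16.42 kWh
television: 139.2 W × 11 h × 30 d = 45,936 Wh = 45.94 kWh
Total energy = 156.4 + 25.66 + 16.42 + 45.94 = 244.4 kWh
Cost = 244.4 kWh × $0.324 = $79.20

$79.20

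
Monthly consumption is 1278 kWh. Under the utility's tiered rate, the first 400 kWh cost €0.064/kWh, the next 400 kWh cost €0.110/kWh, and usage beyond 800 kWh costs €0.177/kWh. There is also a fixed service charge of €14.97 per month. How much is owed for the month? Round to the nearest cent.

€169.18

First 400 kWh × €0.064 = €25.60
Next 400 kWh × €0.110 = €44.00
Remaining 478 kWh × €0.177 = €84.61
Energy charge = €154.21; + service €14.97 = €169.18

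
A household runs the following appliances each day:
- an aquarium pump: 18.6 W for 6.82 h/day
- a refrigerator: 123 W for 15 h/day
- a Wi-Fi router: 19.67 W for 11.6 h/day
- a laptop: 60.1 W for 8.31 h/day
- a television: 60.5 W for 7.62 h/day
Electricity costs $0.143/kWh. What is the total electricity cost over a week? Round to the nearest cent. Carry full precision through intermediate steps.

$3.16

aquarium pump: 18.6 W × 6.82 h × 7 d = 888 Wh = 0.888 kWh
refrigerator: 123 W × 15 h × 7 d = 12,915 Wh = 12.91 kWh
Wi-Fi router: 19.67 W × 11.6 h × 7 d = 1,597 Wh = 1.597 kWh
laptop: 60.1 W × 8.31 h × 7 d = 3,496 Wh = 3.496 kWh
television: 60.5 W × 7.62 h × 7 d = 3,227 Wh = 3.227 kWh
Total energy = 0.888 + 12.91 + 1.597 + 3.496 + 3.227 = 22.12 kWh
Cost = 22.12 kWh × $0.143 = $3.16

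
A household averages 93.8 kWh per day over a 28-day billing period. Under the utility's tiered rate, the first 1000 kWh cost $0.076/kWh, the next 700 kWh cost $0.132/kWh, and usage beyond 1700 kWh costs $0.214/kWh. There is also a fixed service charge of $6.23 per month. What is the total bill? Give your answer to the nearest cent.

Usage = 93.8 kWh/day × 28 days = 2626.4 kWh
First 1000 kWh × $0.076 = $76.00
Next 700 kWh × $0.132 = $92.40
Remaining 926.4 kWh × $0.214 = $198.25
Energy charge = $366.65; + service $6.23 = $372.88

$372.88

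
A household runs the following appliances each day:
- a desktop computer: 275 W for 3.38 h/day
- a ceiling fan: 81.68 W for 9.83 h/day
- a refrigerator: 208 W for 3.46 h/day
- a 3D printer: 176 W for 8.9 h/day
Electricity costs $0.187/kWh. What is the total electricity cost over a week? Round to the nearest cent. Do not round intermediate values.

$5.26

desktop computer: 275 W × 3.38 h × 7 d = 6,506 Wh = 6.506 kWh
ceiling fan: 81.68 W × 9.83 h × 7 d = 5,620 Wh = 5.62 kWh
refrigerator: 208 W × 3.46 h × 7 d = 5,038 Wh = 5.038 kWh
3D printer: 176 W × 8.9 h × 7 d = 10,965 Wh = 10.96 kWh
Total energy = 6.506 + 5.62 + 5.038 + 10.96 = 28.13 kWh
Cost = 28.13 kWh × $0.187 = $5.26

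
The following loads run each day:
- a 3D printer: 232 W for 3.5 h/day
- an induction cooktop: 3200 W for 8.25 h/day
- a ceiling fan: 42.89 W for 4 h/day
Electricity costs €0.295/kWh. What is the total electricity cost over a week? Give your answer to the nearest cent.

3D printer: 232 W × 3.5 h × 7 d = 5,684 Wh = 5.684 kWh
induction cooktop: 3200 W × 8.25 h × 7 d = 184,800 Wh = 184.8 kWh
ceiling fan: 42.89 W × 4 h × 7 d = 1,201 Wh = 1.201 kWh
Total energy = 5.684 + 184.8 + 1.201 = 191.7 kWh
Cost = 191.7 kWh × €0.295 = €56.55

€56.55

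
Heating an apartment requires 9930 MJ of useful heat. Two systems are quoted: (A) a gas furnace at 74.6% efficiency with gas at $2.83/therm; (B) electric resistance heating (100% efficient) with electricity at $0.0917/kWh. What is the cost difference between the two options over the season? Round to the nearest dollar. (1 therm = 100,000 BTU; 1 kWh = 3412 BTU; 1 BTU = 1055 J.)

Heat load = 9930 MJ = 9,930,000,000 J / 1055 = 9,412,322 BTU
Gas: input = 9,412,322 / 0.746 = 12,617,054 BTU = 126.2 therm → 126.2 × $2.83 = $357.06
Electric: 9,412,322 BTU / 3412 = 2,759 kWh → × $0.0917 = $252.96
Difference = |$357.06 − $252.96| = $104.10 ≈ $104

$104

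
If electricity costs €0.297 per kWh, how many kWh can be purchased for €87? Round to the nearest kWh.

€87 / €0.297 per kWh = 292.9 kWh

293 kWh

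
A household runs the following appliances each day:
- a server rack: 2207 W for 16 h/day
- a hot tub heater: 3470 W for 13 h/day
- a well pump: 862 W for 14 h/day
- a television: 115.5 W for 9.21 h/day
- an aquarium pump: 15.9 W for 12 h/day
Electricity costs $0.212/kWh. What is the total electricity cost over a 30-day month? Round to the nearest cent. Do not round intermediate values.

server rack: 2207 W × 16 h × 30 d = 1,059,360 Wh = 1,059 kWh
hot tub heater: 3470 W × 13 h × 30 d = 1,353,300 Wh = 1,353 kWh
well pump: 862 W × 14 h × 30 d = 362,040 Wh = 362 kWh
television: 115.5 W × 9.21 h × 30 d = 31,913 Wh = 31.91 kWh
aquarium pump: 15.9 W × 12 h × 30 d = 5,724 Wh = 5.724 kWh
Total energy = 1,059 + 1,353 + 362 + 31.91 + 5.724 = 2,812 kWh
Cost = 2,812 kWh × $0.212 = $596.22

$596.22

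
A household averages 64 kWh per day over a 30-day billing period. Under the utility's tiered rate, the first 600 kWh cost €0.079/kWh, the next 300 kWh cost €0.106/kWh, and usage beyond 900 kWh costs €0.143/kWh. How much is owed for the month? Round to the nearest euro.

Usage = 64 kWh/day × 30 days = 1920 kWh
First 600 kWh × €0.079 = €47.40
Next 300 kWh × €0.106 = €31.80
Remaining 1020 kWh × €0.143 = €145.86
Total = €225.06 ≈ €225

€225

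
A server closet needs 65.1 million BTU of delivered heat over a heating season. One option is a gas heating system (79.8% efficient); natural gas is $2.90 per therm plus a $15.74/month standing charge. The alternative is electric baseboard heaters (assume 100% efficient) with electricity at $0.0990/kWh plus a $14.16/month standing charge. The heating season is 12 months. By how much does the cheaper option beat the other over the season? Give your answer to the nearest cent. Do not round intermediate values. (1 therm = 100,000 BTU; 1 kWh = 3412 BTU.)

$495.86

Heat load = 65.1 × 10⁶ BTU = 65,100,000 BTU
Gas: input = 65,100,000 / 0.798 = 81,578,947 BTU = 815.8 therm → 815.8 × $2.90 = $2,365.79; + 12 × $15.74 standing = $2,554.67
Electric: 65,100,000 BTU / 3412 = 19,080 kWh → × $0.0990 = $1,888.89; + 12 × $14.16 standing = $2,058.81
Difference = |$2,554.67 − $2,058.81| = $495.86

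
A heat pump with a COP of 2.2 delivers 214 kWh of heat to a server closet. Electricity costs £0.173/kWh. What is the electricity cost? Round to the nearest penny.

£16.83

Electrical input = 214 kWh / 2.2 = 97.27 kWh
Cost = 97.27 × £0.173/kWh = £16.83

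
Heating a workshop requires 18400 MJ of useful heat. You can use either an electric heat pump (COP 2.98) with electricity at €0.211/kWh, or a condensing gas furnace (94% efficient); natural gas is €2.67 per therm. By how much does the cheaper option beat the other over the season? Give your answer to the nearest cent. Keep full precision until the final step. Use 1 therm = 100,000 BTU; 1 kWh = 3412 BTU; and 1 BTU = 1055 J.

Heat load = 18400 MJ = 18,400,000,000 J / 1055 = 17,440,758 BTU
Gas: input = 17,440,758 / 0.94 = 18,553,998 BTU = 185.5 therm → 185.5 × €2.67 = €495.39
Heat pump: 17,440,758 BTU / 3412 = 5,112 kWh heat; / 2.98 = 1,715 kWh in → × €0.211 = €361.93
Difference = |€495.39 − €361.93| = €133.46

€133.46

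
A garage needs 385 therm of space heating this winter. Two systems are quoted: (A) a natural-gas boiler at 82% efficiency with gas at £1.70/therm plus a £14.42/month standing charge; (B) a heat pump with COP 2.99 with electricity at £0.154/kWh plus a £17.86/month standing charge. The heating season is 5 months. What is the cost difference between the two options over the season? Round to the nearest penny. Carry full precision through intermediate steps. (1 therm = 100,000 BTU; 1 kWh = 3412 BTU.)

£199.80

Heat load = 385 therm × 100,000 = 38,500,000 BTU
Gas: input = 38,500,000 / 0.82 = 46,951,220 BTU = 469.5 therm → 469.5 × £1.70 = £798.17; + 5 × £14.42 standing = £870.27
Heat pump: 38,500,000 BTU / 3412 = 11,280 kWh heat; / 2.99 = 3,774 kWh in → × £0.154 = £581.17; + 5 × £17.86 standing = £670.47
Difference = |£870.27 − £670.47| = £199.80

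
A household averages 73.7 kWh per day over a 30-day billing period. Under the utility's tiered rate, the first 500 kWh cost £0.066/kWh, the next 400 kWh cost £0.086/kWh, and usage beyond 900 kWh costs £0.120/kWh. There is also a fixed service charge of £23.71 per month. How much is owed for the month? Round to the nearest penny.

Usage = 73.7 kWh/day × 30 days = 2211 kWh
First 500 kWh × £0.066 = £33.00
Next 400 kWh × £0.086 = £34.40
Remaining 1311 kWh × £0.120 = £157.32
Energy charge = £224.72; + service £23.71 = £248.43

£248.43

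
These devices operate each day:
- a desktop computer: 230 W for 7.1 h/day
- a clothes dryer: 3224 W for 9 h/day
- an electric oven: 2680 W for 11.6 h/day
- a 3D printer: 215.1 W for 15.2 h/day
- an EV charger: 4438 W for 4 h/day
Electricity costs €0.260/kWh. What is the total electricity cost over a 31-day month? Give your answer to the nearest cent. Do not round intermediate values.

€667.03

desktop computer: 230 W × 7.1 h × 31 d = 50,623 Wh = 50.62 kWh
clothes dryer: 3224 W × 9 h × 31 d = 899,496 Wh = 899.5 kWh
electric oven: 2680 W × 11.6 h × 31 d = 963,728 Wh = 963.7 kWh
3D printer: 215.1 W × 15.2 h × 31 d = 101,355 Wh = 101.4 kWh
EV charger: 4438 W × 4 h × 31 d = 550,312 Wh = 550.3 kWh
Total energy = 50.62 + 899.5 + 963.7 + 101.4 + 550.3 = 2,566 kWh
Cost = 2,566 kWh × €0.260 = €667.03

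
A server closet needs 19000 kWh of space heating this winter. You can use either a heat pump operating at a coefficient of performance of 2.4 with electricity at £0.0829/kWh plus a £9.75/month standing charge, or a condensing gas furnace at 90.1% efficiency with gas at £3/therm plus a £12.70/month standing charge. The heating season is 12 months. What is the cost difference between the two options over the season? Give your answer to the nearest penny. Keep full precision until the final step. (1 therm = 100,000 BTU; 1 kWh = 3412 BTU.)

Heat load = 19000 kWh × 3412 = 64,828,000 BTU
Gas: input = 64,828,000 / 0.901 = 71,951,165 BTU = 719.5 therm → 719.5 × £3 = £2,158.53; + 12 × £12.70 standing = £2,310.93
Heat pump: 64,828,000 BTU / 3412 = 19,000 kWh heat; / 2.4 = 7,917 kWh in → × £0.0829 = £656.29; + 12 × £9.75 standing = £773.29
Difference = |£2,310.93 − £773.29| = £1,537.64

£1537.64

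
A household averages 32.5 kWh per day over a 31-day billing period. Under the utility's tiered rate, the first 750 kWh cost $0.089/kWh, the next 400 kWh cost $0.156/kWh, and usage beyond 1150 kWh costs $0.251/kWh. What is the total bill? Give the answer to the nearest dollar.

$107

Usage = 32.5 kWh/day × 31 days = 1007.5 kWh
First 750 kWh × $0.089 = $66.75
Next 257.5 kWh × $0.156 = $40.17
Remaining tier: 0 kWh (not reached)
Total = $106.92 ≈ $107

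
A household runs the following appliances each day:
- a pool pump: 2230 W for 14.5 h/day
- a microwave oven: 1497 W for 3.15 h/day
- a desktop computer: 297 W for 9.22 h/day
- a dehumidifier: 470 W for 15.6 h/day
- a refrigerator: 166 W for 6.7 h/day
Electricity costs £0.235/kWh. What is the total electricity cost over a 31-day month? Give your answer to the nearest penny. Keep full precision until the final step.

£351.38

pool pump: 2230 W × 14.5 h × 31 d = 1,002,385 Wh = 1,002 kWh
microwave oven: 1497 W × 3.15 h × 31 d = 146,182 Wh = 146.2 kWh
desktop computer: 297 W × 9.22 h × 31 d = 84,889 Wh = 84.89 kWh
dehumidifier: 470 W × 15.6 h × 31 d = 227,292 Wh = 227.3 kWh
refrigerator: 166 W × 6.7 h × 31 d = 34,478 Wh = 34.48 kWh
Total energy = 1,002 + 146.2 + 84.89 + 227.3 + 34.48 = 1,495 kWh
Cost = 1,495 kWh × £0.235 = £351.38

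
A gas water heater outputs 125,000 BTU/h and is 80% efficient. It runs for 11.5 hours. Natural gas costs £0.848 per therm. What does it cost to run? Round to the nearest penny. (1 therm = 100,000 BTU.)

£15.24

Heat delivered = 125,000 BTU/h × 11.5 h = 1,437,500 BTU
Gas input = 1,437,500 / 0.80 = 1,796,875 BTU
= 1,796,875 / 100,000 = 17.97 therm
Cost = 17.97 × £0.848/therm = £15.24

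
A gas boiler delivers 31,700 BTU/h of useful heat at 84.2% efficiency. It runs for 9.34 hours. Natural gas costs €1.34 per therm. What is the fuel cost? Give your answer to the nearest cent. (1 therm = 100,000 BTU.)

Heat delivered = 31,700 BTU/h × 9.34 h = 296,078 BTU
Gas input = 296,078 / 0.842 = 351,637 BTU
= 351,637 / 100,000 = 3.516 therm
Cost = 3.516 × €1.34/therm = €4.71

€4.71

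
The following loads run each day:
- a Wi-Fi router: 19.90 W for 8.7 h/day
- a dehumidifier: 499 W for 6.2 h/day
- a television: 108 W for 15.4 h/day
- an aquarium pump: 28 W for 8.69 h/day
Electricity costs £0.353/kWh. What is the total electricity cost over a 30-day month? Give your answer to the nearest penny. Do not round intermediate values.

£54.79

Wi-Fi router: 19.90 W × 8.7 h × 30 d = 5,194 Wh = 5.194 kWh
dehumidifier: 499 W × 6.2 h × 30 d = 92,814 Wh = 92.81 kWh
television: 108 W × 15.4 h × 30 d = 49,896 Wh = 49.9 kWh
aquarium pump: 28 W × 8.69 h × 30 d = 7,300 Wh = 7.3 kWh
Total energy = 5.194 + 92.81 + 49.9 + 7.3 = 155.2 kWh
Cost = 155.2 kWh × £0.353 = £54.79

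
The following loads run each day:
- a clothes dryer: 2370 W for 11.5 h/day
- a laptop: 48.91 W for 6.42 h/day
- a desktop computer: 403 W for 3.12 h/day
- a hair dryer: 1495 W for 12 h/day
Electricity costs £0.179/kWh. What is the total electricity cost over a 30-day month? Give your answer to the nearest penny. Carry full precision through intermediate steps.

clothes dryer: 2370 W × 11.5 h × 30 d = 817,650 Wh = 817.6 kWh
laptop: 48.91 W × 6.42 h × 30 d = 9,420 Wh = 9.42 kWh
desktop computer: 403 W × 3.12 h × 30 d = 37,721 Wh = 37.72 kWh
hair dryer: 1495 W × 12 h × 30 d = 538,200 Wh = 538.2 kWh
Total energy = 817.6 + 9.42 + 37.72 + 538.2 = 1,403 kWh
Cost = 1,403 kWh × £0.179 = £251.14

£251.14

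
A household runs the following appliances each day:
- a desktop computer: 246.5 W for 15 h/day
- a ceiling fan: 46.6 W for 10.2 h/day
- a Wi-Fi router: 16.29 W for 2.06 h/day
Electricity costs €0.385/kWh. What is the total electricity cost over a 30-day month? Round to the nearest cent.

desktop computer: 246.5 W × 15 h × 30 d = 110,925 Wh = 110.9 kWh
ceiling fan: 46.6 W × 10.2 h × 30 d = 14,260 Wh = 14.26 kWh
Wi-Fi router: 16.29 W × 2.06 h × 30 d = 1,007 Wh = 1.007 kWh
Total energy = 110.9 + 14.26 + 1.007 = 126.2 kWh
Cost = 126.2 kWh × €0.385 = €48.58

€48.58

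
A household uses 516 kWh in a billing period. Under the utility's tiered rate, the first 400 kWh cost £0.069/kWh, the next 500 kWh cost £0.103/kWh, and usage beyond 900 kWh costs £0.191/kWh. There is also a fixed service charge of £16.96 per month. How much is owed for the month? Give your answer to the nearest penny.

First 400 kWh × £0.069 = £27.60
Next 116 kWh × £0.103 = £11.95
Remaining tier: 0 kWh (not reached)
Energy charge = £39.55; + service £16.96 = £56.51

£56.51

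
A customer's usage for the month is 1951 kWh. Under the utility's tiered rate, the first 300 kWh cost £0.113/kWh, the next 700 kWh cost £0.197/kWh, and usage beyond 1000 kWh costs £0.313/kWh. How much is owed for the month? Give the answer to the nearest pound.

£469

First 300 kWh × £0.113 = £33.90
Next 700 kWh × £0.197 = £137.90
Remaining 951 kWh × £0.313 = £297.66
Total = £469.46 ≈ £469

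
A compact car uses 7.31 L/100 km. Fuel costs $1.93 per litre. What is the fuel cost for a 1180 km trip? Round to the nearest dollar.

Fuel = 7.31 L/100 km × 1180 km / 100 = 86.26 L
Cost = 86.26 L × $1.93/L = $166.48 ≈ $166

$166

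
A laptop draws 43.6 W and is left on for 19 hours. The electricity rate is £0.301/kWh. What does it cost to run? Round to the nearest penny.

£0.25

Energy = 43.6 W × 19 h = 828 Wh = 0.8284 kWh
Cost = 0.8284 kWh × £0.301/kWh = £0.25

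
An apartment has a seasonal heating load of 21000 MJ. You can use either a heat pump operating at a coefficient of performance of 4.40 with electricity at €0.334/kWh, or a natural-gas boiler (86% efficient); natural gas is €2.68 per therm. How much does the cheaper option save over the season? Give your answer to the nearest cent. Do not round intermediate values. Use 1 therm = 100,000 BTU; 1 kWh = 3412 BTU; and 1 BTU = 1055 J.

€177.46

Heat load = 21000 MJ = 21,000,000,000 J / 1055 = 19,905,213 BTU
Gas: input = 19,905,213 / 0.86 = 23,145,597 BTU = 231.5 therm → 231.5 × €2.68 = €620.30
Heat pump: 19,905,213 BTU / 3412 = 5,834 kWh heat; / 4.40 = 1,326 kWh in → × €0.334 = €442.84
Difference = |€620.30 − €442.84| = €177.46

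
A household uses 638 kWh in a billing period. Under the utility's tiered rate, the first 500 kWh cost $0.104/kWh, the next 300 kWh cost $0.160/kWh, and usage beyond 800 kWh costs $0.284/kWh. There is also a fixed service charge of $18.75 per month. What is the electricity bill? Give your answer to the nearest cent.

$92.83

First 500 kWh × $0.104 = $52.00
Next 138 kWh × $0.160 = $22.08
Remaining tier: 0 kWh (not reached)
Energy charge = $74.08; + service $18.75 = $92.83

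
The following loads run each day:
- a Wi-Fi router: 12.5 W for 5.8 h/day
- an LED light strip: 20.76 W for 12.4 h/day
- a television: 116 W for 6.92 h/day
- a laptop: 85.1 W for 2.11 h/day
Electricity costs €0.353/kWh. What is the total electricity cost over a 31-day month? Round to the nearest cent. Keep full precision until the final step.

€14.36

Wi-Fi router: 12.5 W × 5.8 h × 31 d = 2,248 Wh = 2.248 kWh
LED light strip: 20.76 W × 12.4 h × 31 d = 7,980 Wh = 7.98 kWh
television: 116 W × 6.92 h × 31 d = 24,884 Wh = 24.88 kWh
laptop: 85.1 W × 2.11 h × 31 d = 5,566 Wh = 5.566 kWh
Total energy = 2.248 + 7.98 + 24.88 + 5.566 = 40.68 kWh
Cost = 40.68 kWh × €0.353 = €14.36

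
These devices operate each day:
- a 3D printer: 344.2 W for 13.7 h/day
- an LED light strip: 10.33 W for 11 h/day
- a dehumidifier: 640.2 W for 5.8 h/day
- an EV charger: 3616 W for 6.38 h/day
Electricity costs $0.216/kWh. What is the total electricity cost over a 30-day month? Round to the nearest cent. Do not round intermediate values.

3D printer: 344.2 W × 13.7 h × 30 d = 141,466 Wh = 141.5 kWh
LED light strip: 10.33 W × 11 h × 30 d = 3,409 Wh = 3.409 kWh
dehumidifier: 640.2 W × 5.8 h × 30 d = 111,395 Wh = 111.4 kWh
EV charger: 3616 W × 6.38 h × 30 d = 692,102 Wh = 692.1 kWh
Total energy = 141.5 + 3.409 + 111.4 + 692.1 = 948.4 kWh
Cost = 948.4 kWh × $0.216 = $204.85

$204.85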